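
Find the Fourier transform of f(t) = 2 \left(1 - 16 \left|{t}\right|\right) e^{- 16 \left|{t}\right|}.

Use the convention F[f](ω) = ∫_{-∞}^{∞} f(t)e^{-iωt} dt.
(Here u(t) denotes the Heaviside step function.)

F(ω) = \frac{128 \omega^{2}}{\left(\omega^{2} + 256\right)^{2}}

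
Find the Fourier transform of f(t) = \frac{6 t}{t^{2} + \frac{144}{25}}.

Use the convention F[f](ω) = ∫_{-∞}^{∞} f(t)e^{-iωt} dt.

F(ω) = - 6 i \pi e^{- \frac{12 \left|{\omega}\right|}{5}} \operatorname{sign}{\left(\omega \right)}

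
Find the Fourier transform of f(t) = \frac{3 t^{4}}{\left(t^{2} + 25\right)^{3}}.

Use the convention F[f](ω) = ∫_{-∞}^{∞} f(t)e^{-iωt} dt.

F(ω) = \frac{3 \pi \left(25 \omega^{2} - 25 \left|{\omega}\right| + 3\right) e^{- 5 \left|{\omega}\right|}}{40}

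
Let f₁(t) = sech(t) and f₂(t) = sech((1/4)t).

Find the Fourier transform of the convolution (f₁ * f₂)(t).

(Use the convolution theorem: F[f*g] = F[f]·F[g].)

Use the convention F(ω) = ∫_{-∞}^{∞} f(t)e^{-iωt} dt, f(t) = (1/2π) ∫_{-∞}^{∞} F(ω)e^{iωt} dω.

F[f₁*f₂](ω) = \frac{4 \pi^{2}}{\cosh{\left(\frac{\pi \omega}{2} \right)} \cosh{\left(2 \pi \omega \right)}}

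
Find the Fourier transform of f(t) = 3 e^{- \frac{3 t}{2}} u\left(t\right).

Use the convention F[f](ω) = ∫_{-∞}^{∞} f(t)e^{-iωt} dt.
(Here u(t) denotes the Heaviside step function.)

F(ω) = \frac{6}{2 i \omega + 3}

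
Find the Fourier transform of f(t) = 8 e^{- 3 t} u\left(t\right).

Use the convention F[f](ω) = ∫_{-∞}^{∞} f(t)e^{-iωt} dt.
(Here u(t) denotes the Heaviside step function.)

F(ω) = \frac{8}{i \omega + 3}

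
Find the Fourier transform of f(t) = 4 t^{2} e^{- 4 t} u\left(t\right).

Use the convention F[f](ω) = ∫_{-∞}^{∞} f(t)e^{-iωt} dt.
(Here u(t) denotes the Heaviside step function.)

F(ω) = \frac{8}{\left(i \omega + 4\right)^{3}}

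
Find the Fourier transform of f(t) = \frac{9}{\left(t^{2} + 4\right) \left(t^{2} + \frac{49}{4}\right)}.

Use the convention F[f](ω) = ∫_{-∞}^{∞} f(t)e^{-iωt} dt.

F(ω) = \frac{6 \pi e^{- 2 \left|{\omega}\right|}}{11} - \frac{24 \pi e^{- \frac{7 \left|{\omega}\right|}{2}}}{77}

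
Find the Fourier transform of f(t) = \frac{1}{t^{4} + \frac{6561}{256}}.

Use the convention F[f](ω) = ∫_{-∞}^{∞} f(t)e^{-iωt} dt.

F(ω) = \frac{64 \pi e^{- \frac{9 \sqrt{2} \left|{\omega}\right|}{8}} \sin{\left(\frac{9 \sqrt{2} \left|{\omega}\right|}{8} + \frac{\pi}{4} \right)}}{729}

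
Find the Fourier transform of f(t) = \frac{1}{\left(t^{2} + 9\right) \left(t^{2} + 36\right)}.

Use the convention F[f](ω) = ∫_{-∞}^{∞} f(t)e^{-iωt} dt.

F(ω) = \frac{\pi \left(2 e^{3 \left|{\omega}\right|} - 1\right) e^{- 6 \left|{\omega}\right|}}{162}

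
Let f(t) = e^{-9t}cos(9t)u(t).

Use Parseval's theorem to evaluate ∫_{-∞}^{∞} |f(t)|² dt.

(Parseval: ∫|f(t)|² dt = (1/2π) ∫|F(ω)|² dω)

∫|f(t)|² dt = \frac{1}{24}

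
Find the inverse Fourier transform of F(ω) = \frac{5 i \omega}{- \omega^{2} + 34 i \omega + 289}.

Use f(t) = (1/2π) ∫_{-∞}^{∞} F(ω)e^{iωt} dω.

f(t) = 5 \left(1 - 17 t\right) e^{- 17 t} u\left(t\right)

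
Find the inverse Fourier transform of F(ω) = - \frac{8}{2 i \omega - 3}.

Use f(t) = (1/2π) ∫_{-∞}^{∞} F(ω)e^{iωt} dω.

f(t) = 4 e^{\frac{3 t}{2}} u\left(- t\right)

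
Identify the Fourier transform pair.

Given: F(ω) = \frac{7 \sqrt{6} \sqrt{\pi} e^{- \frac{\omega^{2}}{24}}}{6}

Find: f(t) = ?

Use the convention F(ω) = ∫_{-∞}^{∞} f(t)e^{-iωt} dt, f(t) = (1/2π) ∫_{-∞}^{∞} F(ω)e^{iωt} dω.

f(t) = 7 e^{- 6 t^{2}}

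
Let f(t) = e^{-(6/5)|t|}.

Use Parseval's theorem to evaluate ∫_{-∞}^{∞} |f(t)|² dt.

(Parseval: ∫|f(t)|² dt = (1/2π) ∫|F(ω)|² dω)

∫|f(t)|² dt = \frac{5}{6}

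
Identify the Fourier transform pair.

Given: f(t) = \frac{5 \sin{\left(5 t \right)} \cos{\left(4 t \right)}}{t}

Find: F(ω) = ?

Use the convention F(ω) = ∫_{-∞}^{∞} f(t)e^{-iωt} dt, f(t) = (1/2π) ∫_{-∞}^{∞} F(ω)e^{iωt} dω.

F(ω) = \begin{cases} 5 \pi & \text{for}\: \omega > -1 \wedge \omega < 1 \\\frac{5 \pi}{2} & \text{for}\: \omega > -9 \wedge \omega < 9 \\0 & \text{otherwise} \end{cases}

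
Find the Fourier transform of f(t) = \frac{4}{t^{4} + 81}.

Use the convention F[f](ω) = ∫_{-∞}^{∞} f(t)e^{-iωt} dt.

F(ω) = \frac{4 \pi e^{- \frac{3 \sqrt{2} \left|{\omega}\right|}{2}} \sin{\left(\frac{3 \sqrt{2} \left|{\omega}\right|}{2} + \frac{\pi}{4} \right)}}{27}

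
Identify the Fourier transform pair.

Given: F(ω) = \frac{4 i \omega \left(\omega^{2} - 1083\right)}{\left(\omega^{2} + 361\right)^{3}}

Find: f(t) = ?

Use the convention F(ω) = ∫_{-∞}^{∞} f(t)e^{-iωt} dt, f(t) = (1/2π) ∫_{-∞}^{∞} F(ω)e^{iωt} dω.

f(t) = t e^{- 19 \left|{t}\right|} \left|{t}\right|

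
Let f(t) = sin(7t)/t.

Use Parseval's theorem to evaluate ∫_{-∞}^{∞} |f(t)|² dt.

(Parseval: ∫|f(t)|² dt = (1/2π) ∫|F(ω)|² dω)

∫|f(t)|² dt = 7 \pi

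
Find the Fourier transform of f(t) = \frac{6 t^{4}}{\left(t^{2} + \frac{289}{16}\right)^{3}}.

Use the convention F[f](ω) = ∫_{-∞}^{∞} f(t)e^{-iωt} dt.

F(ω) = \frac{3 \pi \left(289 \omega^{2} - 340 \left|{\omega}\right| + 48\right) e^{- \frac{17 \left|{\omega}\right|}{4}}}{272}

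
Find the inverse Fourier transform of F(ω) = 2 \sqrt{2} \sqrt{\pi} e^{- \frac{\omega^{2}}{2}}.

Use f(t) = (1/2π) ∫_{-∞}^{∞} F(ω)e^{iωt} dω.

f(t) = 2 e^{- \frac{t^{2}}{2}}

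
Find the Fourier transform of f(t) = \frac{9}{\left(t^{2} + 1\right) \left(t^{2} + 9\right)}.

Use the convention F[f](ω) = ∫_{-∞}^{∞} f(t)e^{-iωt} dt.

F(ω) = \frac{3 \pi \left(3 e^{2 \left|{\omega}\right|} - 1\right) e^{- 3 \left|{\omega}\right|}}{8}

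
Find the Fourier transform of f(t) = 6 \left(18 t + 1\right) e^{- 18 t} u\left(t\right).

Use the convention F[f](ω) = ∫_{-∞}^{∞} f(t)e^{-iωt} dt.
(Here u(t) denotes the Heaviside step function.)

F(ω) = \frac{6 \left(- i \omega - 36\right)}{\omega^{2} - 36 i \omega - 324}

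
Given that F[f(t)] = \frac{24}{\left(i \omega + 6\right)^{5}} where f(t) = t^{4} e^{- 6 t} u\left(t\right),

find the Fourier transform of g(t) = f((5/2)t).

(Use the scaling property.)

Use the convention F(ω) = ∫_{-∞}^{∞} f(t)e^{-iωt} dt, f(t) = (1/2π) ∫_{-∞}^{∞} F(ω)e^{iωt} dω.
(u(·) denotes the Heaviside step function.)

F[g](ω) = \frac{1875}{2 \left(i \omega + 15\right)^{5}}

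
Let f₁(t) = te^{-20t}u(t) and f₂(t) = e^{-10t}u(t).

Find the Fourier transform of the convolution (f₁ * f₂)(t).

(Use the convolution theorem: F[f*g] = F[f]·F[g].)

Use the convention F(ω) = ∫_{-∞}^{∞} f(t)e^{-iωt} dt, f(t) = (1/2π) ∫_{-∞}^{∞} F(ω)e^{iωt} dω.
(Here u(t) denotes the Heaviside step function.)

F[f₁*f₂](ω) = \frac{1}{\left(i \omega + 10\right) \left(i \omega + 20\right)^{2}}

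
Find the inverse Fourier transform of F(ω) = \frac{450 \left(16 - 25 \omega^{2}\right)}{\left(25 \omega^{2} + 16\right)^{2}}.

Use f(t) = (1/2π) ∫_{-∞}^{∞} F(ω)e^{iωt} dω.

f(t) = 9 e^{- \frac{4 \left|{t}\right|}{5}} \left|{t}\right|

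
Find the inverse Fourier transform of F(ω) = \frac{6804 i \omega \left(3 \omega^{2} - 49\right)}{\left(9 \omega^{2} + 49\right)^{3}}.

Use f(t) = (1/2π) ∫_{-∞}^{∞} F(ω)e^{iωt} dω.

f(t) = 7 t e^{- \frac{7 \left|{t}\right|}{3}} \left|{t}\right|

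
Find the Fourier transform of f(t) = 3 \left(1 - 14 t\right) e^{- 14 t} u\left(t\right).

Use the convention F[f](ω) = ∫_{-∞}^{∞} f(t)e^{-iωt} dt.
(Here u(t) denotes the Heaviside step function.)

F(ω) = \frac{3 i \omega}{- \omega^{2} + 28 i \omega + 196}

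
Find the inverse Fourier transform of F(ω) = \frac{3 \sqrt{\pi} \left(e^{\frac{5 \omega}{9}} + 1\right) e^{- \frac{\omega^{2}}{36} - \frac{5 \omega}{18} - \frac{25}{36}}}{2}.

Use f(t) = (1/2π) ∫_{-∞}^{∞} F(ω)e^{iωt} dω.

f(t) = 9 e^{- 9 t^{2}} \cos{\left(5 t \right)}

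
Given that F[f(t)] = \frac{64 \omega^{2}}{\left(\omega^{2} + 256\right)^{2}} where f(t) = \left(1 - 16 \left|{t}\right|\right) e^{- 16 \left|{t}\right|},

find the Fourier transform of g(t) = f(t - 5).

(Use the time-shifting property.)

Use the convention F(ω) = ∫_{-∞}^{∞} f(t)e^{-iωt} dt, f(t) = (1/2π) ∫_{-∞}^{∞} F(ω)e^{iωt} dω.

F[g](ω) = \frac{64 \omega^{2} e^{- 5 i \omega}}{\left(\omega^{2} + 256\right)^{2}}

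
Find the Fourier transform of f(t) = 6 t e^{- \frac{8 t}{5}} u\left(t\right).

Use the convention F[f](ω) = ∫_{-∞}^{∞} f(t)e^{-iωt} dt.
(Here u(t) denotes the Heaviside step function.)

F(ω) = \frac{150}{\left(5 i \omega + 8\right)^{2}}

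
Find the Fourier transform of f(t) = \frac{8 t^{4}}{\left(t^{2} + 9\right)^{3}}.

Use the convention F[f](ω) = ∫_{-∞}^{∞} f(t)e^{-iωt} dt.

F(ω) = \pi \left(3 \omega^{2} - 5 \left|{\omega}\right| + 1\right) e^{- 3 \left|{\omega}\right|}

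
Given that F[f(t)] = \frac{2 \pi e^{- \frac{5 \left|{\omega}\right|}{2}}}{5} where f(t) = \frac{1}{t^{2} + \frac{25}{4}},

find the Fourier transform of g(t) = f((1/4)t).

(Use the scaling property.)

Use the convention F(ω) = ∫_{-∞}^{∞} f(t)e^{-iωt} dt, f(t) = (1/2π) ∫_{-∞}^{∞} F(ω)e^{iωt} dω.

F[g](ω) = \frac{8 \pi e^{- 10 \left|{\omega}\right|}}{5}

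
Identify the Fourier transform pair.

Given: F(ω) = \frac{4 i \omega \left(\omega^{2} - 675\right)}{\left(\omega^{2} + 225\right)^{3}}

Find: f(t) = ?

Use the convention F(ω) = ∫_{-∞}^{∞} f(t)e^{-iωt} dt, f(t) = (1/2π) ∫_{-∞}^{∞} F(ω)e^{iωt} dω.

f(t) = t e^{- 15 \left|{t}\right|} \left|{t}\right|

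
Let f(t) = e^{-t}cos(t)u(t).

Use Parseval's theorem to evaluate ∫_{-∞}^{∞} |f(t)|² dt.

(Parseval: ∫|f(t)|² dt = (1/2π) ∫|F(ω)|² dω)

∫|f(t)|² dt = \frac{3}{8}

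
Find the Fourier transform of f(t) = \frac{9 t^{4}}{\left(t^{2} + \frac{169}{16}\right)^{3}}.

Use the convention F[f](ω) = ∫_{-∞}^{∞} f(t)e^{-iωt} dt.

F(ω) = \frac{9 \pi \left(169 \omega^{2} - 260 \left|{\omega}\right| + 48\right) e^{- \frac{13 \left|{\omega}\right|}{4}}}{416}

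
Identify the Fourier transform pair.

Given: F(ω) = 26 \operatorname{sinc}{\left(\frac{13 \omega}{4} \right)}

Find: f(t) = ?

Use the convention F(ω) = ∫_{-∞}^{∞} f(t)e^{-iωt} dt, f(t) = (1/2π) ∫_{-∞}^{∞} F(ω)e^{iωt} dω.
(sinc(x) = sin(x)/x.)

f(t) = 4 \left(\begin{cases} 1 & \text{for}\: \left|{t}\right| < \frac{13}{4} \\0 & \text{otherwise} \end{cases}\right)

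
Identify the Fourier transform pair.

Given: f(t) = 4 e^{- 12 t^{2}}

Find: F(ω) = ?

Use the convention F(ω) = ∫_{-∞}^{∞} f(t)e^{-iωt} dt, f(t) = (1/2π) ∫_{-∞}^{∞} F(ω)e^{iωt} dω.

F(ω) = \frac{2 \sqrt{3} \sqrt{\pi} e^{- \frac{\omega^{2}}{48}}}{3}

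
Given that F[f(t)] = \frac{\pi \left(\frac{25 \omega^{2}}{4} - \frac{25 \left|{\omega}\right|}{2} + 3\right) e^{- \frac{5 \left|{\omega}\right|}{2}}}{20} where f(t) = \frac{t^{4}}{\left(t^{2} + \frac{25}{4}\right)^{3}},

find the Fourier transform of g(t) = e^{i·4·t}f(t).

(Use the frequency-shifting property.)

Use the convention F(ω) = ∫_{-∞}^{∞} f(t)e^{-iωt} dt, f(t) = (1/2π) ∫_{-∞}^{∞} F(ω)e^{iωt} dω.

F[g](ω) = \frac{\pi \left(25 \left(\omega - 4\right)^{2} - 50 \left|{\omega - 4}\right| + 12\right) e^{- \frac{5 \left|{\omega - 4}\right|}{2}}}{80}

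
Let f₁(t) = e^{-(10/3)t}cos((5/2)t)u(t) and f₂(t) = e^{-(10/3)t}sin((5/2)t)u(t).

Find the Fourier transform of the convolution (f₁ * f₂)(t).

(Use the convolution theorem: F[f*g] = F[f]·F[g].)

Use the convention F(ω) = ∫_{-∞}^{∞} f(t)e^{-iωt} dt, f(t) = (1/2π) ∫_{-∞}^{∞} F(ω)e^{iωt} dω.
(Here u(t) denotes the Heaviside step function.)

F[f₁*f₂](ω) = \frac{1080 \left(3 i \omega + 10\right)}{\left(4 \left(3 i \omega + 10\right)^{2} + 225\right)^{2}}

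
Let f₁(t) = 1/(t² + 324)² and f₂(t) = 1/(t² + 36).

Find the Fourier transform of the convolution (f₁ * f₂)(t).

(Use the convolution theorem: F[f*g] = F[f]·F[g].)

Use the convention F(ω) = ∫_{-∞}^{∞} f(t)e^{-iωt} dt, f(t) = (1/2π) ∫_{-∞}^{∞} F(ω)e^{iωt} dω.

F[f₁*f₂](ω) = \frac{\pi^{2} \left(18 \left|{\omega}\right| + 1\right) e^{- 24 \left|{\omega}\right|}}{69984}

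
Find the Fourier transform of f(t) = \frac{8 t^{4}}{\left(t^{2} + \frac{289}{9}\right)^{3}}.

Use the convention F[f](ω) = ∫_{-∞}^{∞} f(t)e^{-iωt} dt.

F(ω) = \frac{\pi \left(289 \omega^{2} - 255 \left|{\omega}\right| + 27\right) e^{- \frac{17 \left|{\omega}\right|}{3}}}{51}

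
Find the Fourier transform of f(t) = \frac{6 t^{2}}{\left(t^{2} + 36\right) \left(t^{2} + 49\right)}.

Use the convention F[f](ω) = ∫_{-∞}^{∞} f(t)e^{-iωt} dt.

F(ω) = \frac{6 \pi \left(7 - 6 e^{\left|{\omega}\right|}\right) e^{- 7 \left|{\omega}\right|}}{13}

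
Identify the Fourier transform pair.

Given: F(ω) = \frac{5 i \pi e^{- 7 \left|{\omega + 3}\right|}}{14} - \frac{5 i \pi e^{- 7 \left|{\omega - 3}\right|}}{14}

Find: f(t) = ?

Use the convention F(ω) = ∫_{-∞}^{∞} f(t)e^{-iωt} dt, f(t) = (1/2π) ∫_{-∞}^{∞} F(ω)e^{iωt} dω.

f(t) = \frac{5 \sin{\left(3 t \right)}}{t^{2} + 49}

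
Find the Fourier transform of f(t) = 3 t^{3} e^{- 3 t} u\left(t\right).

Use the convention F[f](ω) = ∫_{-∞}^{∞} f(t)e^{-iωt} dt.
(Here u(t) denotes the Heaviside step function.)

F(ω) = \frac{18}{\left(i \omega + 3\right)^{4}}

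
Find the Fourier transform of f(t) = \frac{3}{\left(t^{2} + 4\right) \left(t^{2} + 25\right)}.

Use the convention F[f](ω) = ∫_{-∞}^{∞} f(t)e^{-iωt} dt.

F(ω) = \frac{\pi \left(5 e^{3 \left|{\omega}\right|} - 2\right) e^{- 5 \left|{\omega}\right|}}{70}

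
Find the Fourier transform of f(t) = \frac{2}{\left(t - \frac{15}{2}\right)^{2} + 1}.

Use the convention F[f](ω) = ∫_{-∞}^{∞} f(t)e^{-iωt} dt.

F(ω) = 2 \pi e^{- \frac{15 i \omega}{2} - \left|{\omega}\right|}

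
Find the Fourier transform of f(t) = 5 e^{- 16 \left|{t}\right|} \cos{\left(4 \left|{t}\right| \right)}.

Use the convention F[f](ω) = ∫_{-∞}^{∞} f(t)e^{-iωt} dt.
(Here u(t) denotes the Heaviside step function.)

F(ω) = \frac{160 \left(\omega^{2} + 272\right)}{\omega^{4} + 480 \omega^{2} + 73984}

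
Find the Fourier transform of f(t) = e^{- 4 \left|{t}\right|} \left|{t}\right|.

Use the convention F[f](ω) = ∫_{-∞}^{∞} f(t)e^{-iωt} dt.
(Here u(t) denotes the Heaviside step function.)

F(ω) = \frac{2 \left(16 - \omega^{2}\right)}{\left(\omega^{2} + 16\right)^{2}}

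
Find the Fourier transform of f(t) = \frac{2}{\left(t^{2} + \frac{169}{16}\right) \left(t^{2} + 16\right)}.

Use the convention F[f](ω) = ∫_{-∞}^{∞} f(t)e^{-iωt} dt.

F(ω) = - \frac{8 \pi e^{- 4 \left|{\omega}\right|}}{87} + \frac{128 \pi e^{- \frac{13 \left|{\omega}\right|}{4}}}{1131}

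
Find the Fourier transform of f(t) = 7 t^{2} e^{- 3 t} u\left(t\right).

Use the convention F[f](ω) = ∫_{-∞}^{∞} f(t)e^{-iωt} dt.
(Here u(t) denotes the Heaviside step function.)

F(ω) = \frac{14}{\left(i \omega + 3\right)^{3}}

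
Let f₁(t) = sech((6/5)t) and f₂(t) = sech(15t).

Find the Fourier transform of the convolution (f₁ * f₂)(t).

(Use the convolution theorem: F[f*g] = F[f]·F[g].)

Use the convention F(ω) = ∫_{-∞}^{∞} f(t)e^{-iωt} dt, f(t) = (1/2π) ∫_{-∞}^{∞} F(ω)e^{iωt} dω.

F[f₁*f₂](ω) = \frac{\pi^{2}}{18 \cosh{\left(\frac{\pi \omega}{30} \right)} \cosh{\left(\frac{5 \pi \omega}{12} \right)}}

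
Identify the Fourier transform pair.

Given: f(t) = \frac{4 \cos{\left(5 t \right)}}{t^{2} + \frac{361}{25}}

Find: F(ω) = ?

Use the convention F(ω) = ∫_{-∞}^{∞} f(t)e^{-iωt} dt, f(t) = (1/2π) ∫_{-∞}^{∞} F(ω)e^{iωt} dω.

F(ω) = \frac{10 \pi e^{- \frac{19 \left|{\omega + 5}\right|}{5}}}{19} + \frac{10 \pi e^{- \frac{19 \left|{\omega - 5}\right|}{5}}}{19}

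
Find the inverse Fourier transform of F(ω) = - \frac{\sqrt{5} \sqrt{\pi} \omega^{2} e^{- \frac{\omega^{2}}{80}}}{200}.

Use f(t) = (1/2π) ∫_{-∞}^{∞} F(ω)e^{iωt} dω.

f(t) = \left(80 t^{2} - 2\right) e^{- 20 t^{2}}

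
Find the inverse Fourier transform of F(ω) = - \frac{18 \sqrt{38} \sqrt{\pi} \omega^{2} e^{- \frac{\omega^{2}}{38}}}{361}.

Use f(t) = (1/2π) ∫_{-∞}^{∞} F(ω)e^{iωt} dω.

f(t) = 9 \left(38 t^{2} - 2\right) e^{- \frac{19 t^{2}}{2}}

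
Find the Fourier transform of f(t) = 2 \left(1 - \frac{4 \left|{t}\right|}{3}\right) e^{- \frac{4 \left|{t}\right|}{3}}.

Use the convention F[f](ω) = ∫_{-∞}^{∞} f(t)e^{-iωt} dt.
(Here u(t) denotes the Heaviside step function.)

F(ω) = \frac{864 \omega^{2}}{\left(9 \omega^{2} + 16\right)^{2}}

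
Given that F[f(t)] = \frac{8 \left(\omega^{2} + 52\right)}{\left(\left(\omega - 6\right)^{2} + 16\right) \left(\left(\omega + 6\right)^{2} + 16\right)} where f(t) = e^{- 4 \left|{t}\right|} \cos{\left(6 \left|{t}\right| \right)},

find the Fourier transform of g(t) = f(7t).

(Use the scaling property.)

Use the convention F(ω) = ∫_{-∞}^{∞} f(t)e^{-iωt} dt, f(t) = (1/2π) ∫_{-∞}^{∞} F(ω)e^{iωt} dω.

F[g](ω) = \frac{56 \left(\omega^{2} + 2548\right)}{\omega^{4} - 1960 \omega^{2} + 6492304}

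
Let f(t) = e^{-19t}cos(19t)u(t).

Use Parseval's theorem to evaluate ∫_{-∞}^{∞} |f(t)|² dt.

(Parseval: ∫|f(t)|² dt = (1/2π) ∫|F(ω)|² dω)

∫|f(t)|² dt = \frac{3}{152}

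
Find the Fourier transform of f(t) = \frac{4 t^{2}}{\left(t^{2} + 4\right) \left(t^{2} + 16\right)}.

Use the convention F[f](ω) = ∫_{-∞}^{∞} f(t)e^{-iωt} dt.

F(ω) = \frac{2 \pi \left(2 - e^{2 \left|{\omega}\right|}\right) e^{- 4 \left|{\omega}\right|}}{3}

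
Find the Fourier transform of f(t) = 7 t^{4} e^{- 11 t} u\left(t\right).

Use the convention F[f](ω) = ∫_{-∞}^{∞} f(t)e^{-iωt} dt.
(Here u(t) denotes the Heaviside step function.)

F(ω) = \frac{168}{\left(i \omega + 11\right)^{5}}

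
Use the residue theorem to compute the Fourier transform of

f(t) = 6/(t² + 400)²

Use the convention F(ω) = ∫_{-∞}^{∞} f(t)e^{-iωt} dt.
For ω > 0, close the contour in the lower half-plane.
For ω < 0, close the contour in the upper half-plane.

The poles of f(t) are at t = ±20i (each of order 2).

Let g(z) = f(z)e^{-iωz}; for large |z| the factor e^{-iωz} decays in the lower half-plane when ω > 0 and in the upper half-plane when ω < 0.

Case ω > 0 (lower half-plane, clockwise contour ⇒ F(ω) = -2πi·ΣRes):
  Res_{z = - 20 i} g(z) = \frac{3 i \left(20 \omega + 1\right) e^{- 20 \omega}}{16000} (pole of order 2)
  F(ω) = -2πi·ΣRes = \frac{3 \pi \left(20 \omega + 1\right) e^{- 20 \omega}}{8000}

Case ω < 0 (upper half-plane, counterclockwise contour ⇒ F(ω) = +2πi·ΣRes):
  Res_{z = 20 i} g(z) = \frac{3 i \left(20 \omega - 1\right) e^{20 \omega}}{16000} (pole of order 2)
  F(ω) = 2πi·ΣRes = \frac{3 \pi \left(1 - 20 \omega\right) e^{20 \omega}}{8000}

Both cases combine into a single formula in |ω|:

F(ω) = \frac{3 \pi \left(20 \left|{\omega}\right| + 1\right) e^{- 20 \left|{\omega}\right|}}{8000}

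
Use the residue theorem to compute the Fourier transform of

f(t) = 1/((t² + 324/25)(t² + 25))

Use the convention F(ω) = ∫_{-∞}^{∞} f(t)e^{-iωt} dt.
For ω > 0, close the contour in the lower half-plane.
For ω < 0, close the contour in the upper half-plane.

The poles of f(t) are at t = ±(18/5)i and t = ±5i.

Let g(z) = f(z)e^{-iωz}; for large |z| the factor e^{-iωz} decays in the lower half-plane when ω > 0 and in the upper half-plane when ω < 0.

Case ω > 0 (lower half-plane, clockwise contour ⇒ F(ω) = -2πi·ΣRes):
  Res_{z = - \frac{18 i}{5}} g(z) = \frac{125 i e^{- \frac{18 \omega}{5}}}{10836}
  Res_{z = - 5 i} g(z) = - \frac{5 i e^{- 5 \omega}}{602}
  F(ω) = -2πi·ΣRes = - \frac{5 \pi e^{- 5 \omega}}{301} + \frac{125 \pi e^{- \frac{18 \omega}{5}}}{5418}

Case ω < 0 (upper half-plane, counterclockwise contour ⇒ F(ω) = +2πi·ΣRes):
  Res_{z = \frac{18 i}{5}} g(z) = - \frac{125 i e^{\frac{18 \omega}{5}}}{10836}
  Res_{z = 5 i} g(z) = \frac{5 i e^{5 \omega}}{602}
  F(ω) = 2πi·ΣRes = \frac{5 \pi \left(25 e^{\frac{18 \omega}{5}} - 18 e^{5 \omega}\right)}{5418}

Both cases combine into a single formula in |ω|:

F(ω) = - \frac{5 \pi e^{- 5 \left|{\omega}\right|}}{301} + \frac{125 \pi e^{- \frac{18 \left|{\omega}\right|}{5}}}{5418}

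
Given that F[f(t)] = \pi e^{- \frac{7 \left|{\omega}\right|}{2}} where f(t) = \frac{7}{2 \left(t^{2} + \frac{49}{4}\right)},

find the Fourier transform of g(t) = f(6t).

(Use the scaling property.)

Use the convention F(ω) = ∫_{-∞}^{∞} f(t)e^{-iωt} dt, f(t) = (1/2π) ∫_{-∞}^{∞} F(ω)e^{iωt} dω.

F[g](ω) = \frac{\pi e^{- \frac{7 \left|{\omega}\right|}{12}}}{6}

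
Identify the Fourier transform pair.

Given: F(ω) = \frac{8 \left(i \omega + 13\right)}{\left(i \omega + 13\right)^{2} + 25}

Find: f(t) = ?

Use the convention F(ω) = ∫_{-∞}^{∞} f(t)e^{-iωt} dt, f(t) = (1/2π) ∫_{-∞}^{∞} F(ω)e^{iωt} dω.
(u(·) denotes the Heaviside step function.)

f(t) = 8 e^{- 13 t} \cos{\left(5 t \right)} u\left(t\right)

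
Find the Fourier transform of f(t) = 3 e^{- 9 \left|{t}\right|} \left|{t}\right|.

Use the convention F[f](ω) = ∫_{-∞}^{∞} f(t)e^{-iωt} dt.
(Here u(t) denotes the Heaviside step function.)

F(ω) = \frac{6 \left(81 - \omega^{2}\right)}{\left(\omega^{2} + 81\right)^{2}}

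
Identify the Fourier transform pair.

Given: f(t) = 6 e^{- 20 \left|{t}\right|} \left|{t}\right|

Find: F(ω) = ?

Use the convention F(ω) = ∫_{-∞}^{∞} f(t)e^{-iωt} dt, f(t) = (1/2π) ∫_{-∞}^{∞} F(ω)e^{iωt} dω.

F(ω) = \frac{12 \left(400 - \omega^{2}\right)}{\left(\omega^{2} + 400\right)^{2}}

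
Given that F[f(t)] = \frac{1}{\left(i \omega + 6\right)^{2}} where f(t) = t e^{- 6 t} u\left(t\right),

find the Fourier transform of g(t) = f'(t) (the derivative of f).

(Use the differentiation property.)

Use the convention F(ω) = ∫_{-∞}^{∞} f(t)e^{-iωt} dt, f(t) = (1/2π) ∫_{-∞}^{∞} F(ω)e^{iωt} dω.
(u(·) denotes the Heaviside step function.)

F[g](ω) = \frac{i \omega}{\left(i \omega + 6\right)^{2}}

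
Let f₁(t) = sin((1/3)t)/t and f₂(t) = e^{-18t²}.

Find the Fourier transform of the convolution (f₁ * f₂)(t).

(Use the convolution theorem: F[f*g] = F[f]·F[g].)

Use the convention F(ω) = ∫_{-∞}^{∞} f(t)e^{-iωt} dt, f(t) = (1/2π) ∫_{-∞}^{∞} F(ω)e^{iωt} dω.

F[f₁*f₂](ω) = \begin{cases} \frac{\sqrt{2} \pi^{\frac{3}{2}} e^{- \frac{\omega^{2}}{72}}}{6} & \text{for}\: \omega > - \frac{1}{3} \wedge \omega < \frac{1}{3} \\0 & \text{otherwise} \end{cases}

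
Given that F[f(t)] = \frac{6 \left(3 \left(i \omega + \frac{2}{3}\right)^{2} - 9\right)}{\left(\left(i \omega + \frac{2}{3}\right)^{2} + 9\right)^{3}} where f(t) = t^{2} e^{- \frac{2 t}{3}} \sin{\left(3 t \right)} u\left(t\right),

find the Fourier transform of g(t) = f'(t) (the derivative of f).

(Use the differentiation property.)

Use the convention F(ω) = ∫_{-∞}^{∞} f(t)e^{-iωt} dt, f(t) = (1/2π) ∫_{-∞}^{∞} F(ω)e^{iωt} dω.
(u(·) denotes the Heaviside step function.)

F[g](ω) = \frac{1458 i \omega \left(\left(3 i \omega + 2\right)^{2} - 27\right)}{\left(\left(3 i \omega + 2\right)^{2} + 81\right)^{3}}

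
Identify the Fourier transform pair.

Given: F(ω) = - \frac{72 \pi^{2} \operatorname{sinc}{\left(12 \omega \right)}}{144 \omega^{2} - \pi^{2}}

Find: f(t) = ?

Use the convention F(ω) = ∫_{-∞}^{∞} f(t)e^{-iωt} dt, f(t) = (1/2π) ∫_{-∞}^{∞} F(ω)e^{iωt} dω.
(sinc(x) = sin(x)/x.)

f(t) = 6 \left(\begin{cases} \frac{\cos{\left(\frac{\pi t}{12} \right)}}{2} + \frac{1}{2} & \text{for}\: \left|{t}\right| < 12 \\0 & \text{otherwise} \end{cases}\right)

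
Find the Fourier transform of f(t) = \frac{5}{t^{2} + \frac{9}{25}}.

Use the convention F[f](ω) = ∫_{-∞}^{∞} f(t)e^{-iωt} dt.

F(ω) = \frac{25 \pi e^{- \frac{3 \left|{\omega}\right|}{5}}}{3}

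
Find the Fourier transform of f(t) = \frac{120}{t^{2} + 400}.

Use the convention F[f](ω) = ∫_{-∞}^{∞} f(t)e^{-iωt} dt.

F(ω) = 6 \pi e^{- 20 \left|{\omega}\right|}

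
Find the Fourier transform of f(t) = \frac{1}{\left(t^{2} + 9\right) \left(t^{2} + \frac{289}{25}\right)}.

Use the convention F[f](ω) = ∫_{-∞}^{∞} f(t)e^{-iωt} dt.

F(ω) = \frac{25 \pi e^{- 3 \left|{\omega}\right|}}{192} - \frac{125 \pi e^{- \frac{17 \left|{\omega}\right|}{5}}}{1088}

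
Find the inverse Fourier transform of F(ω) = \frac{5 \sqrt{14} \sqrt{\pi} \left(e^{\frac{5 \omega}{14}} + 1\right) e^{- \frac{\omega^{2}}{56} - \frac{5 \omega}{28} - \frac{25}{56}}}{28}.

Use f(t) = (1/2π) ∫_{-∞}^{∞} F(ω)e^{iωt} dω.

f(t) = 5 e^{- 14 t^{2}} \cos{\left(5 t \right)}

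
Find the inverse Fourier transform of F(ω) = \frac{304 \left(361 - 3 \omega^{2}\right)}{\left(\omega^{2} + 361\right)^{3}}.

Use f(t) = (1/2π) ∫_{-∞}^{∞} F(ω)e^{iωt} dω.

f(t) = 4 t^{2} e^{- 19 \left|{t}\right|}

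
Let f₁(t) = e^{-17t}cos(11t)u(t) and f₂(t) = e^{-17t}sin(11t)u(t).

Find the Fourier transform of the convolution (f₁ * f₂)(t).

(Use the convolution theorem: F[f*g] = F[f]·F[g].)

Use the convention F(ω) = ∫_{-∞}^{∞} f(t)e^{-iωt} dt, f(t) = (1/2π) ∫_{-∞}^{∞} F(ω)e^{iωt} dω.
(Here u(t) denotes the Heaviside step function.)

F[f₁*f₂](ω) = \frac{11 \left(i \omega + 17\right)}{\left(\left(i \omega + 17\right)^{2} + 121\right)^{2}}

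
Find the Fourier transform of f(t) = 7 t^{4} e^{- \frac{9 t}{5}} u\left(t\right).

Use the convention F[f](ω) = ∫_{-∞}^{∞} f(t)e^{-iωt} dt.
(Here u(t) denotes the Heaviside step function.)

F(ω) = \frac{525000}{\left(5 i \omega + 9\right)^{5}}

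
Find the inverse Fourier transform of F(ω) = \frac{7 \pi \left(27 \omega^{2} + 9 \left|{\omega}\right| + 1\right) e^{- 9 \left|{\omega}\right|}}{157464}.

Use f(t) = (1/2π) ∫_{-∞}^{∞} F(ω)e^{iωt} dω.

f(t) = \frac{7}{\left(t^{2} + 81\right)^{3}}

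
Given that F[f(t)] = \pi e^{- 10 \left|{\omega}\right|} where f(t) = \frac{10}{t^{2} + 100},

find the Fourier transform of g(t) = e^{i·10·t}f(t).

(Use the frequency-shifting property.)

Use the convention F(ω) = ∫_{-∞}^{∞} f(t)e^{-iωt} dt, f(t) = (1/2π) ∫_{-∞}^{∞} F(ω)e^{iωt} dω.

F[g](ω) = \pi e^{- 10 \left|{\omega - 10}\right|}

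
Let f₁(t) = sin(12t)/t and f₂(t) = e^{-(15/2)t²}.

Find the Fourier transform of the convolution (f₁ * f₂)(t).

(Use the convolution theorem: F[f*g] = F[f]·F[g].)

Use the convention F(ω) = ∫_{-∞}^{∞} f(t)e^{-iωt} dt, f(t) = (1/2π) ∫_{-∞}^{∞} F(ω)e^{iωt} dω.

F[f₁*f₂](ω) = \begin{cases} \frac{\sqrt{30} \pi^{\frac{3}{2}} e^{- \frac{\omega^{2}}{30}}}{15} & \text{for}\: \omega > -12 \wedge \omega < 12 \\0 & \text{otherwise} \end{cases}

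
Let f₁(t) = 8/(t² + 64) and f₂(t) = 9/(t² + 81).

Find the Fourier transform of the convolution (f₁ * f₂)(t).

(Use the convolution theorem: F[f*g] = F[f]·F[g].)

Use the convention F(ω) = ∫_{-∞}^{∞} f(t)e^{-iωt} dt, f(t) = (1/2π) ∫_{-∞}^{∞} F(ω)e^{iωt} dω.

F[f₁*f₂](ω) = \pi^{2} e^{- 17 \left|{\omega}\right|}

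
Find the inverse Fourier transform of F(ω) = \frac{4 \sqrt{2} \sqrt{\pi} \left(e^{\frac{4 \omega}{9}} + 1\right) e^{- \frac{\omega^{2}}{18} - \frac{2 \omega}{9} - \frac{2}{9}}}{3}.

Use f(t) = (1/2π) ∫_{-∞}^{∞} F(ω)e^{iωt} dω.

f(t) = 8 e^{- \frac{9 t^{2}}{2}} \cos{\left(2 t \right)}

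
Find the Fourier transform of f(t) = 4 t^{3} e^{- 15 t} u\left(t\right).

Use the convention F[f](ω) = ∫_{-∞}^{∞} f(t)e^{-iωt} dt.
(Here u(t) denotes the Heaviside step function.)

F(ω) = \frac{24}{\left(i \omega + 15\right)^{4}}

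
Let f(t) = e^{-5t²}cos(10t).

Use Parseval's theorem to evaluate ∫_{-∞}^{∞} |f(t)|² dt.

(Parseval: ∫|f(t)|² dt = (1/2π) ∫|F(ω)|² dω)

∫|f(t)|² dt = \frac{\sqrt{10} \sqrt{\pi} \left(1 + e^{10}\right)}{20 e^{10}}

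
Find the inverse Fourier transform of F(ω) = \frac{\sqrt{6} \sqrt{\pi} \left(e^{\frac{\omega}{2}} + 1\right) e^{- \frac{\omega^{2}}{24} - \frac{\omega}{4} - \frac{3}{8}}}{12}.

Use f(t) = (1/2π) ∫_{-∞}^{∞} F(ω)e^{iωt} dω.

f(t) = e^{- 6 t^{2}} \cos{\left(3 t \right)}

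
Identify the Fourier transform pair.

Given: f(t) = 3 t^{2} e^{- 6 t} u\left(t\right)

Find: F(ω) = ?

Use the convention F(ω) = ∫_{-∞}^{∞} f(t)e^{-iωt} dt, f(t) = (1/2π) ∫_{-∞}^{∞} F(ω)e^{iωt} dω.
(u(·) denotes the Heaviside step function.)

F(ω) = \frac{6}{\left(i \omega + 6\right)^{3}}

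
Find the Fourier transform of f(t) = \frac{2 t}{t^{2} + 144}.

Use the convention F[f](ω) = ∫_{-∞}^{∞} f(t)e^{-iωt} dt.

F(ω) = - 2 i \pi e^{- 12 \left|{\omega}\right|} \operatorname{sign}{\left(\omega \right)}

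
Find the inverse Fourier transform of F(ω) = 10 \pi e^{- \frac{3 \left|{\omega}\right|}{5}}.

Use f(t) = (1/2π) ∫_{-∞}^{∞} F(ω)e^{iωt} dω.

f(t) = \frac{6}{t^{2} + \frac{9}{25}}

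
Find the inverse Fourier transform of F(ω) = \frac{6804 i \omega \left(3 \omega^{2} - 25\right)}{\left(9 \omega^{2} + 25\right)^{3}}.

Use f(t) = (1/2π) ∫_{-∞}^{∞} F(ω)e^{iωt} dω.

f(t) = 7 t e^{- \frac{5 \left|{t}\right|}{3}} \left|{t}\right|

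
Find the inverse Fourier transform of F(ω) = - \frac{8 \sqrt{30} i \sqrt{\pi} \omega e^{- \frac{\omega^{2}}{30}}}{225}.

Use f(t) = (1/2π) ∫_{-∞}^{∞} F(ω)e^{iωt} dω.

f(t) = 8 t e^{- \frac{15 t^{2}}{2}}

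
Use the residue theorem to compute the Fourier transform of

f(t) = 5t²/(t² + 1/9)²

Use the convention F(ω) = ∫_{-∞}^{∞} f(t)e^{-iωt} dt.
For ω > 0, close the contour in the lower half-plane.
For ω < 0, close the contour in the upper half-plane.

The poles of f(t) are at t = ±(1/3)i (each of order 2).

Let g(z) = f(z)e^{-iωz}; for large |z| the factor e^{-iωz} decays in the lower half-plane when ω > 0 and in the upper half-plane when ω < 0.

Case ω > 0 (lower half-plane, clockwise contour ⇒ F(ω) = -2πi·ΣRes):
  Res_{z = - \frac{i}{3}} g(z) = \frac{5 i \left(3 - \omega\right) e^{- \frac{\omega}{3}}}{4} (pole of order 2)
  F(ω) = -2πi·ΣRes = \frac{5 \pi \left(3 - \omega\right) e^{- \frac{\omega}{3}}}{2}

Case ω < 0 (upper half-plane, counterclockwise contour ⇒ F(ω) = +2πi·ΣRes):
  Res_{z = \frac{i}{3}} g(z) = \frac{5 i \left(- \omega - 3\right) e^{\frac{\omega}{3}}}{4} (pole of order 2)
  F(ω) = 2πi·ΣRes = \frac{5 \pi \left(\omega + 3\right) e^{\frac{\omega}{3}}}{2}

Both cases combine into a single formula in |ω|:

F(ω) = \frac{5 \pi \left(3 - \left|{\omega}\right|\right) e^{- \frac{\left|{\omega}\right|}{3}}}{2}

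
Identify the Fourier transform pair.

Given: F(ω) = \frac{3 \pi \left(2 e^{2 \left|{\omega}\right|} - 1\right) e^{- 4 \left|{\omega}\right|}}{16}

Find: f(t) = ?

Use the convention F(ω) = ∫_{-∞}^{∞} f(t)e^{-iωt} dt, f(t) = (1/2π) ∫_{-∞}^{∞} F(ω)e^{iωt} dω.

f(t) = \frac{9}{\left(t^{2} + 4\right) \left(t^{2} + 16\right)}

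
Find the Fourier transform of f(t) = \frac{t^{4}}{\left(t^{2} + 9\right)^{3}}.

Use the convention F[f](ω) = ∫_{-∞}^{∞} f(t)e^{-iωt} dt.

F(ω) = \frac{\pi \left(3 \omega^{2} - 5 \left|{\omega}\right| + 1\right) e^{- 3 \left|{\omega}\right|}}{8}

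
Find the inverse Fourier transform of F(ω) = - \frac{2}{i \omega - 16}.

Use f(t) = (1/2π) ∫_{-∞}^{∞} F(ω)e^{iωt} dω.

f(t) = 2 e^{16 t} u\left(- t\right)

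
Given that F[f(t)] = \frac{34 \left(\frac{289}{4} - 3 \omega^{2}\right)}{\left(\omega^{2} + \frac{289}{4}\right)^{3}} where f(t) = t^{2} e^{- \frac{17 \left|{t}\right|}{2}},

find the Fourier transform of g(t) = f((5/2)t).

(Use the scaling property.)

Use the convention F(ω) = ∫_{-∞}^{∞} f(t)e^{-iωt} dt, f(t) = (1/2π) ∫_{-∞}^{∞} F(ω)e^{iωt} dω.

F[g](ω) = \frac{136000 \left(7225 - 48 \omega^{2}\right)}{\left(16 \omega^{2} + 7225\right)^{3}}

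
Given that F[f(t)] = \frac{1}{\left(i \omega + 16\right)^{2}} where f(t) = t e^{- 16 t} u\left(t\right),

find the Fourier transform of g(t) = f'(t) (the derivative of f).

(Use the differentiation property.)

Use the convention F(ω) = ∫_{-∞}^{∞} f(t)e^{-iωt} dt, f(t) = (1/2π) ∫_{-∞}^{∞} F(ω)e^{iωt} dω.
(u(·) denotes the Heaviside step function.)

F[g](ω) = \frac{i \omega}{\left(i \omega + 16\right)^{2}}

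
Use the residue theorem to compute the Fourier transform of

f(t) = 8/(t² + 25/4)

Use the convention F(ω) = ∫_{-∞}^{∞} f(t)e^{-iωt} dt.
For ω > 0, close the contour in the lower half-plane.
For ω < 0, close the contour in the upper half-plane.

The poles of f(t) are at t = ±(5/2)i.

Let g(z) = f(z)e^{-iωz}; for large |z| the factor e^{-iωz} decays in the lower half-plane when ω > 0 and in the upper half-plane when ω < 0.

Case ω > 0 (lower half-plane, clockwise contour ⇒ F(ω) = -2πi·ΣRes):
  Res_{z = - \frac{5 i}{2}} g(z) = \frac{8 i e^{- \frac{5 \omega}{2}}}{5}
  F(ω) = -2πi·ΣRes = \frac{16 \pi e^{- \frac{5 \omega}{2}}}{5}

Case ω < 0 (upper half-plane, counterclockwise contour ⇒ F(ω) = +2πi·ΣRes):
  Res_{z = \frac{5 i}{2}} g(z) = - \frac{8 i e^{\frac{5 \omega}{2}}}{5}
  F(ω) = 2πi·ΣRes = \frac{16 \pi e^{\frac{5 \omega}{2}}}{5}

Both cases combine into a single formula in |ω|:

F(ω) = \frac{16 \pi e^{- \frac{5 \left|{\omega}\right|}{2}}}{5}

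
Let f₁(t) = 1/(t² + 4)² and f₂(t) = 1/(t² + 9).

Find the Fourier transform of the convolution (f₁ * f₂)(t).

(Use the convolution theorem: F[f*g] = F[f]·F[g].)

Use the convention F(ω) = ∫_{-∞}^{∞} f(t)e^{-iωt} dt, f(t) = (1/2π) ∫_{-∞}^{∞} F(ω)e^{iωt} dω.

F[f₁*f₂](ω) = \frac{\pi^{2} \left(2 \left|{\omega}\right| + 1\right) e^{- 5 \left|{\omega}\right|}}{48}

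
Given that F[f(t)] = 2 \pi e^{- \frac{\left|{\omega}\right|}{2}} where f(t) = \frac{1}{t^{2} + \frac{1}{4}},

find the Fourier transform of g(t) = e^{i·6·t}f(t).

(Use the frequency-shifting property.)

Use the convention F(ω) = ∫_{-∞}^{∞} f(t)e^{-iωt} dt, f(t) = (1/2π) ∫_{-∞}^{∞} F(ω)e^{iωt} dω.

F[g](ω) = 2 \pi e^{- \frac{\left|{\omega - 6}\right|}{2}}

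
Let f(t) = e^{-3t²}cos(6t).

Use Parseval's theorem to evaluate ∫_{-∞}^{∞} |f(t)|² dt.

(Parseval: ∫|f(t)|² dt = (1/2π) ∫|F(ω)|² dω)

∫|f(t)|² dt = \frac{\sqrt{6} \sqrt{\pi} \left(1 + e^{6}\right)}{12 e^{6}}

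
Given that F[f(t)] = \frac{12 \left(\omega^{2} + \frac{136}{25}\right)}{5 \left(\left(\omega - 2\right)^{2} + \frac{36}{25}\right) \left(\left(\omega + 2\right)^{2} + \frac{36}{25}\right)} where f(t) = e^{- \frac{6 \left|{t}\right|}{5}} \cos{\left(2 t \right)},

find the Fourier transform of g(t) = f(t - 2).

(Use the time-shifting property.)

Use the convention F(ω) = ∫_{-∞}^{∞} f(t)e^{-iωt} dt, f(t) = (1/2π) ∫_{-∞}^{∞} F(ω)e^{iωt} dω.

F[g](ω) = \frac{60 \left(25 \omega^{2} + 136\right) e^{- 2 i \omega}}{625 \omega^{4} - 3200 \omega^{2} + 18496}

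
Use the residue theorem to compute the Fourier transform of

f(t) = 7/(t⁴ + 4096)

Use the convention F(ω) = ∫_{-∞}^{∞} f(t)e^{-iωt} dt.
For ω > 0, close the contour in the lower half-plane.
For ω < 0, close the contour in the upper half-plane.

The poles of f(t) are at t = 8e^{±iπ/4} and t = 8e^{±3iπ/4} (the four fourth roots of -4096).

Let g(z) = f(z)e^{-iωz}; for large |z| the factor e^{-iωz} decays in the lower half-plane when ω > 0 and in the upper half-plane when ω < 0.

Case ω > 0 (lower half-plane, clockwise contour ⇒ F(ω) = -2πi·ΣRes):
  Res_{z = - 4 \sqrt{2} - 4 \sqrt{2} i} g(z) = \frac{7 \sqrt{2} i \left(1 - i\right) e^{4 \sqrt{2} \omega \left(-1 + i\right)}}{4096}
  Res_{z = 4 \sqrt{2} - 4 \sqrt{2} i} g(z) = \frac{7 \sqrt{2} i \left(1 + i\right) e^{- 4 \sqrt{2} \omega \left(1 + i\right)}}{4096}
  F(ω) = -2πi·ΣRes = \frac{7 \sqrt{2} \pi \left(1 - i\right) \left(e^{8 \sqrt{2} i \omega} + i\right) e^{- 4 \sqrt{2} \omega \left(1 + i\right)}}{2048} = \frac{7 \sqrt{2} \pi \left(\sin{\left(4 \sqrt{2} \omega \right)} + \cos{\left(4 \sqrt{2} \omega \right)}\right) e^{- 4 \sqrt{2} \omega}}{1024}

Case ω < 0 (upper half-plane, counterclockwise contour ⇒ F(ω) = +2πi·ΣRes):
  Res_{z = 4 \sqrt{2} + 4 \sqrt{2} i} g(z) = \frac{7 \sqrt{2} i \left(-1 + i\right) e^{4 \sqrt{2} \omega \left(1 - i\right)}}{4096}
  Res_{z = - 4 \sqrt{2} + 4 \sqrt{2} i} g(z) = \frac{7 \sqrt{2} \left(1 - i\right) e^{4 \sqrt{2} \omega \left(1 + i\right)}}{4096}
  F(ω) = 2πi·ΣRes = - \frac{7 \sqrt{2} i \pi \left(i \left(1 - i\right) e^{4 \sqrt{2} \omega \left(1 - i\right)} - \left(1 - i\right) e^{4 \sqrt{2} \omega \left(1 + i\right)}\right)}{2048} = \frac{7 \sqrt{2} \pi \left(- \sin{\left(4 \sqrt{2} \omega \right)} + \cos{\left(4 \sqrt{2} \omega \right)}\right) e^{4 \sqrt{2} \omega}}{1024}

Both cases combine into a single formula in |ω|:

F(ω) = \frac{7 \sqrt{2} \pi \left(\sin{\left(4 \sqrt{2} \left|{\omega}\right| \right)} + \cos{\left(4 \sqrt{2} \left|{\omega}\right| \right)}\right) e^{- 4 \sqrt{2} \left|{\omega}\right|}}{1024}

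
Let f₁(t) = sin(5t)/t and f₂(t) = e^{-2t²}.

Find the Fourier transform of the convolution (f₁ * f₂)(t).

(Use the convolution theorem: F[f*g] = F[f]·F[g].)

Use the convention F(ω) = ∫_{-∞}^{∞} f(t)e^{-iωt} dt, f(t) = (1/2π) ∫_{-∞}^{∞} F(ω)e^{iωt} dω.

F[f₁*f₂](ω) = \begin{cases} \frac{\sqrt{2} \pi^{\frac{3}{2}} e^{- \frac{\omega^{2}}{8}}}{2} & \text{for}\: \omega > -5 \wedge \omega < 5 \\0 & \text{otherwise} \end{cases}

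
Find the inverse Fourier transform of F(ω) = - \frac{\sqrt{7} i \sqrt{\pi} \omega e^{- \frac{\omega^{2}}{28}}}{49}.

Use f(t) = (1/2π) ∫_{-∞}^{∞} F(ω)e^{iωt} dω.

f(t) = 2 t e^{- 7 t^{2}}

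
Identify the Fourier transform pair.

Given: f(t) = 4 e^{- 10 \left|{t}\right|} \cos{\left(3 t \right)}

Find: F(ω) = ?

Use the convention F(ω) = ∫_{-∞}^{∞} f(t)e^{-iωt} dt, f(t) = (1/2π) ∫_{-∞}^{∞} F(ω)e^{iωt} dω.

F(ω) = \frac{80 \left(\omega^{2} + 109\right)}{\omega^{4} + 182 \omega^{2} + 11881}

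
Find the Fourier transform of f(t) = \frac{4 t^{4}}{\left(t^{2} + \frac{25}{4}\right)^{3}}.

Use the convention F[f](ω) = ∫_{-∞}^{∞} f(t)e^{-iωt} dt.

F(ω) = \frac{\pi \left(25 \omega^{2} - 50 \left|{\omega}\right| + 12\right) e^{- \frac{5 \left|{\omega}\right|}{2}}}{20}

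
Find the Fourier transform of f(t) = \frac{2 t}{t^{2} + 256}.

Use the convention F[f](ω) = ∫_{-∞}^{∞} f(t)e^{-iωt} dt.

F(ω) = - 2 i \pi e^{- 16 \left|{\omega}\right|} \operatorname{sign}{\left(\omega \right)}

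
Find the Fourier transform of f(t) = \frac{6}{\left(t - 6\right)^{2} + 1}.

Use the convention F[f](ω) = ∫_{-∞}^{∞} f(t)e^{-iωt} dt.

F(ω) = 6 \pi e^{- 6 i \omega - \left|{\omega}\right|}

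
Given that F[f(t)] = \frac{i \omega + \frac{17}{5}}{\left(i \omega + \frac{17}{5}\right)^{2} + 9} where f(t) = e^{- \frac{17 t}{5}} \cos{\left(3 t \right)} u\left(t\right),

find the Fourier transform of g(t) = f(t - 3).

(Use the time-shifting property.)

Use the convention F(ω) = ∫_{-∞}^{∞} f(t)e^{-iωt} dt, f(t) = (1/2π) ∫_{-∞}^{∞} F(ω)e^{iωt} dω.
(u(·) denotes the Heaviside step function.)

F[g](ω) = \frac{5 \left(5 i \omega + 17\right) e^{- 3 i \omega}}{\left(5 i \omega + 17\right)^{2} + 225}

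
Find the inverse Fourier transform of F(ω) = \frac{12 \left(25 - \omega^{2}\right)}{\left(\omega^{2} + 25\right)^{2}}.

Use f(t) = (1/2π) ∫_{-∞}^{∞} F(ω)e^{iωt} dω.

f(t) = 6 e^{- 5 \left|{t}\right|} \left|{t}\right|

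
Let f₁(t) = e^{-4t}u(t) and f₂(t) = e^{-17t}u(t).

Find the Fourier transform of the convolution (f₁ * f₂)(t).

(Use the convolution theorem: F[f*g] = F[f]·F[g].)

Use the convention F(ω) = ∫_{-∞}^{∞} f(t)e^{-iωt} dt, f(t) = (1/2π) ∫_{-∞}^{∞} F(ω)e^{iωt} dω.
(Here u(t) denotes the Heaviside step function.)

F[f₁*f₂](ω) = \frac{1}{\left(i \omega + 4\right) \left(i \omega + 17\right)}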